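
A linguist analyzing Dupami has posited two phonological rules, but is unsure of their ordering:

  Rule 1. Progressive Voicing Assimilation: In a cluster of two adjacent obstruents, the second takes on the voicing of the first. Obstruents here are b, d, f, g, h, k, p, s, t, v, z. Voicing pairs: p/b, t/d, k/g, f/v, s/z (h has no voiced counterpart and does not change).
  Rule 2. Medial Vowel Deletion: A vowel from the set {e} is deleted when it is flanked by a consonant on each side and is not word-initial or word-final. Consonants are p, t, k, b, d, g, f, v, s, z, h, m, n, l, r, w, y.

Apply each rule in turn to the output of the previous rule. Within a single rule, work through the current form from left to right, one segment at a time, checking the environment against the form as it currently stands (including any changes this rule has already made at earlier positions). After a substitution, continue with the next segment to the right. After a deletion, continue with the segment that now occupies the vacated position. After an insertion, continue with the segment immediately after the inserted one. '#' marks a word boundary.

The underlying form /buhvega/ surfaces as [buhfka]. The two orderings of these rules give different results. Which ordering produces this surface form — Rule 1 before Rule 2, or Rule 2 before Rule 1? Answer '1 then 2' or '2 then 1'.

2 then 1

Order 1 then 2:
  1 Progressive Voicing Assimilation: [buhvega] → [buhfega]
  2 Medial Vowel Deletion: [buhfega] → [buhfga]
  result: [buhfga]
Order 2 then 1:
  2 Medial Vowel Deletion: [buhvega] → [buhvga]
  1 Progressive Voicing Assimilation: [buhvga] → [buhfka]
  result: [buhfka]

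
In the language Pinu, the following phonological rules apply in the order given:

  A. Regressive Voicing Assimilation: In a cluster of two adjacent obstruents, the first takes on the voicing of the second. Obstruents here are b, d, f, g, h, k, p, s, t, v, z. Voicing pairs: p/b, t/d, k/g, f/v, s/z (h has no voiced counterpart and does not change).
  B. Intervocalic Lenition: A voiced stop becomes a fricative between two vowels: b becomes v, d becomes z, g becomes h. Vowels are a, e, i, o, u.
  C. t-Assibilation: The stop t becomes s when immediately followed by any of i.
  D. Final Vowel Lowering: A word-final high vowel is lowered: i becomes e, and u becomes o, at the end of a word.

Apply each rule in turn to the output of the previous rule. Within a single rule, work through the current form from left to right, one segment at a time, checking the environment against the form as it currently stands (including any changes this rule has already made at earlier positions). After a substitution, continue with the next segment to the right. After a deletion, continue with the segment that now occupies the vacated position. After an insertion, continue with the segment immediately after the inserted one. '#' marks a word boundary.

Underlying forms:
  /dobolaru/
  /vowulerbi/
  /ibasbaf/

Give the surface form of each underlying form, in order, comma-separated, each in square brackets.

[dovolaro], [vowulerbe], [ivazbaf]

/dobolaru/:
  A Regressive Voicing Assimilation: no change — [dobolaru]
  B Intervocalic Lenition: [dobolaru] → [dovolaru]
  C t-Assibilation: no change — [dovolaru]
  D Final Vowel Lowering: [dovolaru] → [dovolaro]
/vowulerbi/:
  A Regressive Voicing Assimilation: no change — [vowulerbi]
  B Intervocalic Lenition: no change — [vowulerbi]
  C t-Assibilation: no change — [vowulerbi]
  D Final Vowel Lowering: [vowulerbi] → [vowulerbe]
/ibasbaf/:
  A Regressive Voicing Assimilation: [ibasbaf] → [ibazbaf]
  B Intervocalic Lenition: [ibazbaf] → [ivazbaf]
  C t-Assibilation: no change — [ivazbaf]
  D Final Vowel Lowering: no change — [ivazbaf]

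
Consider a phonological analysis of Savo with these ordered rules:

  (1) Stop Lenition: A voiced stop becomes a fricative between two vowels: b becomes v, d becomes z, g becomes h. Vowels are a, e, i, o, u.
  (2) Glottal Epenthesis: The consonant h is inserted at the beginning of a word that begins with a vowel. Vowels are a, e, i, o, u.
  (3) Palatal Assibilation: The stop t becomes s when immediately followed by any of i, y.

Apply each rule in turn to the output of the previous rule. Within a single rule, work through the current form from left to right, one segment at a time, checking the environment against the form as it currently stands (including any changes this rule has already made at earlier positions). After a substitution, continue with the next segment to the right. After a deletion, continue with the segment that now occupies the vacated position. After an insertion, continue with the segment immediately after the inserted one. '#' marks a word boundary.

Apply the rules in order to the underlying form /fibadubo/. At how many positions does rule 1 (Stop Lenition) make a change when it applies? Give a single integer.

3

(1) Stop Lenition: [fibadubo] → [fivazuvo]
(2) Glottal Epenthesis: no change — [fivazuvo]
(3) Palatal Assibilation: no change — [fivazuvo]
Rule 1 changed 3 position(s).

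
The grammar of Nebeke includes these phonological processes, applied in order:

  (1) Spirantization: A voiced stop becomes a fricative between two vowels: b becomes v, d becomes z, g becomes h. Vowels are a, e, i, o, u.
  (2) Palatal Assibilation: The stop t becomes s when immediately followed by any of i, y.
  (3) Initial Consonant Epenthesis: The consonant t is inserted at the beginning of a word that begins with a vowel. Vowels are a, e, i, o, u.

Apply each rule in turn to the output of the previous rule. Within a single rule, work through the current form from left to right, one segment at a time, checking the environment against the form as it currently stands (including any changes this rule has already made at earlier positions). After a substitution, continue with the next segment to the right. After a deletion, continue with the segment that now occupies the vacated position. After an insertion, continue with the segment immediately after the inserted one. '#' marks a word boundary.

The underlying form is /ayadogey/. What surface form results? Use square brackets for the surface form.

[tayazohey]

(1) Spirantization: [ayadogey] → [ayazohey]
(2) Palatal Assibilation: no change — [ayazohey]
(3) Initial Consonant Epenthesis: [ayazohey] → [tayazohey]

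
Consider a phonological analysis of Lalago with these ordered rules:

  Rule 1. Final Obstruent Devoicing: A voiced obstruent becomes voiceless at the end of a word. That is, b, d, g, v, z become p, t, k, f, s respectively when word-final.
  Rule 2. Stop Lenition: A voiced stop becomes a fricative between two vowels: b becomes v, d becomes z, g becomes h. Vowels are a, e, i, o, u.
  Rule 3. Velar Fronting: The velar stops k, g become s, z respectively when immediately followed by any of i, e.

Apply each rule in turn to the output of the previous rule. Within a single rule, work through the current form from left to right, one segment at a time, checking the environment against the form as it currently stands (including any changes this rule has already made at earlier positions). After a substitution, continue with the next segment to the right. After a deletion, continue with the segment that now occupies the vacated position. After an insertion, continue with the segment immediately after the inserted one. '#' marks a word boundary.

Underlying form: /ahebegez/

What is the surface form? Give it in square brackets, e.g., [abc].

[ahevehes]

Rule 1 Final Obstruent Devoicing: [ahebegez] → [ahebeges]
Rule 2 Stop Lenition: [ahebeges] → [ahevehes]
Rule 3 Velar Fronting: no change — [ahevehes]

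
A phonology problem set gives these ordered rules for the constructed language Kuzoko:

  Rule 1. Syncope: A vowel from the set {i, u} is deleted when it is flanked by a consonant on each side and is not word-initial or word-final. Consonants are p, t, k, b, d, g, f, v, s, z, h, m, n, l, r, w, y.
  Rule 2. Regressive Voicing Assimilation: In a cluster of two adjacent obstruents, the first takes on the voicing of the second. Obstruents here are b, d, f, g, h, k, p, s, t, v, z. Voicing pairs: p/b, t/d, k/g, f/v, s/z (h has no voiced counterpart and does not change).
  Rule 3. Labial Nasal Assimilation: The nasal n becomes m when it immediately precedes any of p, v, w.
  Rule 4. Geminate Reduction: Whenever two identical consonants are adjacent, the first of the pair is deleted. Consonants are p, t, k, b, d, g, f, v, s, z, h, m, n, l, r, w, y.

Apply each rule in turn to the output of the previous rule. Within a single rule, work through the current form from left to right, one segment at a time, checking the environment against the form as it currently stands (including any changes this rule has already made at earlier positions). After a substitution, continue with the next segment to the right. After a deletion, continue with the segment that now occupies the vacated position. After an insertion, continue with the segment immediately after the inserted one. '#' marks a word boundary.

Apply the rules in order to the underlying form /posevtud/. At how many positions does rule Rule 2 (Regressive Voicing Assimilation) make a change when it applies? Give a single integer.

Rule 1 Syncope: [posevtud] → [posevtd]
Rule 2 Regressive Voicing Assimilation: [posevtd] → [posefdd]
Rule 3 Labial Nasal Assimilation: no change — [posefdd]
Rule 4 Geminate Reduction: [posefdd] → [posefd]
Rule Rule 2 changed 2 position(s).

2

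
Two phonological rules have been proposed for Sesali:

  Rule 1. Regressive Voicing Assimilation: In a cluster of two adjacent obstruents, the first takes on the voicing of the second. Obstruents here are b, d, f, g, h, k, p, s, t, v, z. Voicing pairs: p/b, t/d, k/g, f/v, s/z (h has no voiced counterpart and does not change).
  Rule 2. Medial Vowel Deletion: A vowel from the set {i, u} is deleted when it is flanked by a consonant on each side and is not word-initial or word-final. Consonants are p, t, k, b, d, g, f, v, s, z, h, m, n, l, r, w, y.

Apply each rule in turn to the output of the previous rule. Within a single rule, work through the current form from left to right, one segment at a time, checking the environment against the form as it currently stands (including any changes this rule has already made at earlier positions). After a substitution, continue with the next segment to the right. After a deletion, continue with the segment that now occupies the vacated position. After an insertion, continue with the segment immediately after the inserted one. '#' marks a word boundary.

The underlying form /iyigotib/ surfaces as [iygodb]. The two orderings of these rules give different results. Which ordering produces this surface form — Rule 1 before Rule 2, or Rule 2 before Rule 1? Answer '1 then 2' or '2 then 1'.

Order 1 then 2:
  1 Regressive Voicing Assimilation: no change — [iyigotib]
  2 Medial Vowel Deletion: [iyigotib] → [iygotb]
  result: [iygotb]
Order 2 then 1:
  2 Medial Vowel Deletion: [iyigotib] → [iygotb]
  1 Regressive Voicing Assimilation: [iygotb] → [iygodb]
  result: [iygodb]

2 then 1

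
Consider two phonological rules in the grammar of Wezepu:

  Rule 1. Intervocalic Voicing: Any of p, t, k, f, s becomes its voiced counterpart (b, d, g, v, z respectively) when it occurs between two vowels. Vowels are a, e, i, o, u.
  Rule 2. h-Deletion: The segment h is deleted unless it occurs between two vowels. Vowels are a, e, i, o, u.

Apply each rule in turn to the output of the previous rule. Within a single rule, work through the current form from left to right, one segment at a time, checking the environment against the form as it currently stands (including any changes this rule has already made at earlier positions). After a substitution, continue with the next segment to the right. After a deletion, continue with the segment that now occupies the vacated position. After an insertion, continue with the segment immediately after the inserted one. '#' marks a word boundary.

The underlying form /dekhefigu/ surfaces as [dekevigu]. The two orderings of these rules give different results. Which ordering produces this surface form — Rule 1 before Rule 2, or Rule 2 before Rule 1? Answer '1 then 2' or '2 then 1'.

Order 1 then 2:
  1 Intervocalic Voicing: [dekhefigu] → [dekhevigu]
  2 h-Deletion: [dekhevigu] → [dekevigu]
  result: [dekevigu]
Order 2 then 1:
  2 h-Deletion: [dekhefigu] → [dekefigu]
  1 Intervocalic Voicing: [dekefigu] → [degevigu]
  result: [degevigu]

1 then 2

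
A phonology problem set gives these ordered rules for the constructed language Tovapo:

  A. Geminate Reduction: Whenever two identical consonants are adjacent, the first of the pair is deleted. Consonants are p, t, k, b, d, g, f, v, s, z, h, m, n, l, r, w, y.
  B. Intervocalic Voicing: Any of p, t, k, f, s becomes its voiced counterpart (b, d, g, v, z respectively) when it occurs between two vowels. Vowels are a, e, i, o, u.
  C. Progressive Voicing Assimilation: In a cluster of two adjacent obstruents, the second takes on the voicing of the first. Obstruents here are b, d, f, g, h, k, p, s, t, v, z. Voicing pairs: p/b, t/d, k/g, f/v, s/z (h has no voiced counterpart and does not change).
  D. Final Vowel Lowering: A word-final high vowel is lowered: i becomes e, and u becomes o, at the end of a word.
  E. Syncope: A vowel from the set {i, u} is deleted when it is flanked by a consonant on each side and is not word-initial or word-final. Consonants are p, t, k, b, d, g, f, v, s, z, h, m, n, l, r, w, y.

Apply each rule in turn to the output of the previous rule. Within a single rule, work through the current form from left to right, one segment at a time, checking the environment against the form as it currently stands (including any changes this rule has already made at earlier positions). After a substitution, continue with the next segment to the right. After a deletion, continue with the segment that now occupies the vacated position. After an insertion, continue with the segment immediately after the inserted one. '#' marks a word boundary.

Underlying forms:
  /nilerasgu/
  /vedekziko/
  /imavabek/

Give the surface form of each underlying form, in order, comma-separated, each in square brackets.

[nlerasko], [vedeksgo], [imavabek]

/nilerasgu/:
  A Geminate Reduction: no change — [nilerasgu]
  B Intervocalic Voicing: no change — [nilerasgu]
  C Progressive Voicing Assimilation: [nilerasgu] → [nilerasku]
  D Final Vowel Lowering: [nilerasku] → [nilerasko]
  E Syncope: [nilerasko] → [nlerasko]
/vedekziko/:
  A Geminate Reduction: no change — [vedekziko]
  B Intervocalic Voicing: [vedekziko] → [vedekzigo]
  C Progressive Voicing Assimilation: [vedekzigo] → [vedeksigo]
  D Final Vowel Lowering: no change — [vedeksigo]
  E Syncope: [vedeksigo] → [vedeksgo]
/imavabek/:
  A Geminate Reduction: no change — [imavabek]
  B Intervocalic Voicing: no change — [imavabek]
  C Progressive Voicing Assimilation: no change — [imavabek]
  D Final Vowel Lowering: no change — [imavabek]
  E Syncope: no change — [imavabek]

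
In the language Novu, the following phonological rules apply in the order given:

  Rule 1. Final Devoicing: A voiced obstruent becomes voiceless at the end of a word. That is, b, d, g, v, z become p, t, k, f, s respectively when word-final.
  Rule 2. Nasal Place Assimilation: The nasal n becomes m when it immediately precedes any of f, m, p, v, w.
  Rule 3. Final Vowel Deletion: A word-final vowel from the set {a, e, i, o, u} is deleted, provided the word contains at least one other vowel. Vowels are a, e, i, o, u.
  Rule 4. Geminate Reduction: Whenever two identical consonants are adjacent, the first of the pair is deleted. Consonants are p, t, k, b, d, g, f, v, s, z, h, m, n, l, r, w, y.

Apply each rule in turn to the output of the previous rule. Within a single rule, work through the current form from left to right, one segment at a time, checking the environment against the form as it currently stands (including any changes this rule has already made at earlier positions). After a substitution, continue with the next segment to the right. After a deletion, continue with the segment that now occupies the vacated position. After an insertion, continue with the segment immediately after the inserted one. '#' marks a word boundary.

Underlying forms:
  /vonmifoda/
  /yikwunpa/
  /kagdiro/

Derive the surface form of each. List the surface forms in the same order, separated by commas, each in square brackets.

[vomifod], [yikwump], [kagdir]

/vonmifoda/:
  Rule 1 Final Devoicing: no change — [vonmifoda]
  Rule 2 Nasal Place Assimilation: [vonmifoda] → [vommifoda]
  Rule 3 Final Vowel Deletion: [vommifoda] → [vommifod]
  Rule 4 Geminate Reduction: [vommifod] → [vomifod]
/yikwunpa/:
  Rule 1 Final Devoicing: no change — [yikwunpa]
  Rule 2 Nasal Place Assimilation: [yikwunpa] → [yikwumpa]
  Rule 3 Final Vowel Deletion: [yikwumpa] → [yikwump]
  Rule 4 Geminate Reduction: no change — [yikwump]
/kagdiro/:
  Rule 1 Final Devoicing: no change — [kagdiro]
  Rule 2 Nasal Place Assimilation: no change — [kagdiro]
  Rule 3 Final Vowel Deletion: [kagdiro] → [kagdir]
  Rule 4 Geminate Reduction: no change — [kagdir]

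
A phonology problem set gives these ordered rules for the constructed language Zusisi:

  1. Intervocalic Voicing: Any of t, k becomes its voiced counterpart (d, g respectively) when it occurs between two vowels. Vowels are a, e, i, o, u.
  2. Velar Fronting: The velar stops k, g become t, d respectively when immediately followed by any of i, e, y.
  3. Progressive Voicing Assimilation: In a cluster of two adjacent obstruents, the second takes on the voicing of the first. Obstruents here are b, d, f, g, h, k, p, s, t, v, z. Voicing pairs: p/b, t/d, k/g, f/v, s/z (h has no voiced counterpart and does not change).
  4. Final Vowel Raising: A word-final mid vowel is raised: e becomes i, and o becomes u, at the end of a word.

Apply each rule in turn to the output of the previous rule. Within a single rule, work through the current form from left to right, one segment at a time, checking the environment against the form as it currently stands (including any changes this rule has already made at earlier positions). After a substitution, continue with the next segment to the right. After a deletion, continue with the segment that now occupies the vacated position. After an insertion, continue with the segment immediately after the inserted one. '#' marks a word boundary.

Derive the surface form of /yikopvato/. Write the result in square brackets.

1 Intervocalic Voicing: [yikopvato] → [yigopvado]
2 Velar Fronting: no change — [yigopvado]
3 Progressive Voicing Assimilation: [yigopvado] → [yigopfado]
4 Final Vowel Raising: [yigopfado] → [yigopfadu]

[yigopfadu]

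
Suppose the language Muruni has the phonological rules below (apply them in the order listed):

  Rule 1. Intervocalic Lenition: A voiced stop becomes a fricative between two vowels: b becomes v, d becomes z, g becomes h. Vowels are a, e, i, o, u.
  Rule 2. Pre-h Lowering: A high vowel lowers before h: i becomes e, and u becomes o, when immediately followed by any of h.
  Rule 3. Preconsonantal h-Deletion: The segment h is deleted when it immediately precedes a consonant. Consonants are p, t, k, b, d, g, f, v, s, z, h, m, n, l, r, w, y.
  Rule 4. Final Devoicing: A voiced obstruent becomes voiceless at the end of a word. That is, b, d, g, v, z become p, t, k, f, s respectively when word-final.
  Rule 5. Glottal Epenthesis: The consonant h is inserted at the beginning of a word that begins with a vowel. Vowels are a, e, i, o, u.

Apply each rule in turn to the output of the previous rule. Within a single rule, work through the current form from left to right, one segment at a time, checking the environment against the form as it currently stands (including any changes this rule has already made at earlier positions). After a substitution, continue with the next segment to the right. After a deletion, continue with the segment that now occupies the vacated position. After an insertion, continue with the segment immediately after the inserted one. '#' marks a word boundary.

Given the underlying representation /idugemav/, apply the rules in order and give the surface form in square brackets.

Rule 1 Intervocalic Lenition: [idugemav] → [izuhemav]
Rule 2 Pre-h Lowering: [izuhemav] → [izohemav]
Rule 3 Preconsonantal h-Deletion: no change — [izohemav]
Rule 4 Final Devoicing: [izohemav] → [izohemaf]
Rule 5 Glottal Epenthesis: [izohemaf] → [hizohemaf]

[hizohemaf]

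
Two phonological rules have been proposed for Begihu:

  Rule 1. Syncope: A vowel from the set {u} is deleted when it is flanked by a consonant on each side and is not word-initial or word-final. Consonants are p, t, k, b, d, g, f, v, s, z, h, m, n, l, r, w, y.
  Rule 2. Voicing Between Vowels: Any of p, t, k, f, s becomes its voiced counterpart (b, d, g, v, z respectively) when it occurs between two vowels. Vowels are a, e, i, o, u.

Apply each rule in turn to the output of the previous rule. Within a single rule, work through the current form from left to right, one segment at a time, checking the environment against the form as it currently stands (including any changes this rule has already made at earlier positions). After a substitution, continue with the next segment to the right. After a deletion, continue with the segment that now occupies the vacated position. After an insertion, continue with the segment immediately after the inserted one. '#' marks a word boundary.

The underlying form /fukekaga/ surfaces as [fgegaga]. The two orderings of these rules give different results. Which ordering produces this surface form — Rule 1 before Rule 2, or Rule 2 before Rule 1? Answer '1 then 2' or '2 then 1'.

Order 1 then 2:
  1 Syncope: [fukekaga] → [fkekaga]
  2 Voicing Between Vowels: [fkekaga] → [fkegaga]
  result: [fkegaga]
Order 2 then 1:
  2 Voicing Between Vowels: [fukekaga] → [fugegaga]
  1 Syncope: [fugegaga] → [fgegaga]
  result: [fgegaga]

2 then 1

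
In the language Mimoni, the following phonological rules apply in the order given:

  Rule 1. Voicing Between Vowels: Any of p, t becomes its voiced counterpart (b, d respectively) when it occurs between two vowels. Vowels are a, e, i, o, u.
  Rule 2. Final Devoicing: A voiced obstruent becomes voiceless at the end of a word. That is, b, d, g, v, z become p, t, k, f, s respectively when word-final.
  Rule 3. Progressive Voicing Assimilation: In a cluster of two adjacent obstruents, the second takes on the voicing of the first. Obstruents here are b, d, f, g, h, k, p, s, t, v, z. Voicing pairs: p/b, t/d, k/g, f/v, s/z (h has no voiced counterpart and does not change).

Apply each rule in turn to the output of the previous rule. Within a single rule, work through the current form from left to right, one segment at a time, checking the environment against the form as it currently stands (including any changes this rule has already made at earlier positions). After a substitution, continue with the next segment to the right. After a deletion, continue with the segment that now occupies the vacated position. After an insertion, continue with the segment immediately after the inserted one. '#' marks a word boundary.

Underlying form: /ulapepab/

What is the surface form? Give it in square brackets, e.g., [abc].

[ulabebap]

Rule 1 Voicing Between Vowels: [ulapepab] → [ulabebab]
Rule 2 Final Devoicing: [ulabebab] → [ulabebap]
Rule 3 Progressive Voicing Assimilation: no change — [ulabebap]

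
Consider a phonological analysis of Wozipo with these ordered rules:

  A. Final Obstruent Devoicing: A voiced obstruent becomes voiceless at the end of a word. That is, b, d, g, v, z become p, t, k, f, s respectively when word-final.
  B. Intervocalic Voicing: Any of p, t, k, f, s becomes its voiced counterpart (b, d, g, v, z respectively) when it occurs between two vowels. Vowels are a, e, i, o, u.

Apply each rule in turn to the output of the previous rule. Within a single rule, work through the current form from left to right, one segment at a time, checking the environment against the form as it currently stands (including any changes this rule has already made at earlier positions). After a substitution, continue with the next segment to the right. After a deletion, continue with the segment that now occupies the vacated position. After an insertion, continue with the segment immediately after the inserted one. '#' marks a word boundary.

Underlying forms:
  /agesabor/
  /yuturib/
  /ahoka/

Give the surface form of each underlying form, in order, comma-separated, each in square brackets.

/agesabor/:
  A Final Obstruent Devoicing: no change — [agesabor]
  B Intervocalic Voicing: [agesabor] → [agezabor]
/yuturib/:
  A Final Obstruent Devoicing: [yuturib] → [yuturip]
  B Intervocalic Voicing: [yuturip] → [yudurip]
/ahoka/:
  A Final Obstruent Devoicing: no change — [ahoka]
  B Intervocalic Voicing: [ahoka] → [ahoga]

[agezabor], [yudurip], [ahoga]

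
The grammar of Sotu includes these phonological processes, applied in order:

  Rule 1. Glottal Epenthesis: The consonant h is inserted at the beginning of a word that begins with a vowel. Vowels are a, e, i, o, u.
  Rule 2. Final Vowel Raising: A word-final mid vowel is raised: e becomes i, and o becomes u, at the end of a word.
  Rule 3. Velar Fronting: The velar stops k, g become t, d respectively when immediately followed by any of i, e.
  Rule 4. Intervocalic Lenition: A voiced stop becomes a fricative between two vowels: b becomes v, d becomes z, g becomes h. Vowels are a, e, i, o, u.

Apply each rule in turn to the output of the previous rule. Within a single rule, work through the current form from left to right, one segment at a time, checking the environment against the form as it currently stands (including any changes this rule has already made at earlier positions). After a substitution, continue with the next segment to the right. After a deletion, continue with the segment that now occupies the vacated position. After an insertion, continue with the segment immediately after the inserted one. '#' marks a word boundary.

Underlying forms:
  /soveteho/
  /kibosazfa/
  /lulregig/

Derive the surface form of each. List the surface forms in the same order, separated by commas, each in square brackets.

/soveteho/:
  Rule 1 Glottal Epenthesis: no change — [soveteho]
  Rule 2 Final Vowel Raising: [soveteho] → [sovetehu]
  Rule 3 Velar Fronting: no change — [sovetehu]
  Rule 4 Intervocalic Lenition: no change — [sovetehu]
/kibosazfa/:
  Rule 1 Glottal Epenthesis: no change — [kibosazfa]
  Rule 2 Final Vowel Raising: no change — [kibosazfa]
  Rule 3 Velar Fronting: [kibosazfa] → [tibosazfa]
  Rule 4 Intervocalic Lenition: [tibosazfa] → [tivosazfa]
/lulregig/:
  Rule 1 Glottal Epenthesis: no change — [lulregig]
  Rule 2 Final Vowel Raising: no change — [lulregig]
  Rule 3 Velar Fronting: [lulregig] → [lulredig]
  Rule 4 Intervocalic Lenition: [lulredig] → [lulrezig]

[sovetehu], [tivosazfa], [lulrezig]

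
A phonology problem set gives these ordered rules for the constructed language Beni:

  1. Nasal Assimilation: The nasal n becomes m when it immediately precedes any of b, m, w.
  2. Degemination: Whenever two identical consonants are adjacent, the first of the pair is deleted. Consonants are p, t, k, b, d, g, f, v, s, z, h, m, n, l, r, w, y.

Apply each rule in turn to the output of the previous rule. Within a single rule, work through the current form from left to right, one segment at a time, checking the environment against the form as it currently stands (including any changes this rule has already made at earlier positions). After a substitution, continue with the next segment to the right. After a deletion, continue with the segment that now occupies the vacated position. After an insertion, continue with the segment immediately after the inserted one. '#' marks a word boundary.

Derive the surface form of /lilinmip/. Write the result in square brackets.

1 Nasal Assimilation: [lilinmip] → [lilimmip]
2 Degemination: [lilimmip] → [lilimip]

[lilimip]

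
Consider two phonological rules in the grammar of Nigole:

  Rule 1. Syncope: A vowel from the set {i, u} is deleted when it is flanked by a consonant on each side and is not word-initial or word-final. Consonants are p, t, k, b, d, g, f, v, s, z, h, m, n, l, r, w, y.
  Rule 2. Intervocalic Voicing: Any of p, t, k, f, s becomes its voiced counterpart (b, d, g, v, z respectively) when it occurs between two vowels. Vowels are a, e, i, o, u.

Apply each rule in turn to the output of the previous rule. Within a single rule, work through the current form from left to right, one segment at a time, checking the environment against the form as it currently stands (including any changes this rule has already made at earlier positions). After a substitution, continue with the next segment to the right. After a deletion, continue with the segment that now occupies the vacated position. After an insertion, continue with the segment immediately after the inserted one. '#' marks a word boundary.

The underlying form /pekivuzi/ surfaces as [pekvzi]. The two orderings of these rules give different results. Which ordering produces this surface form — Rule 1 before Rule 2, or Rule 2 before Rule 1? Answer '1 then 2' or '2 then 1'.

1 then 2

Order 1 then 2:
  1 Syncope: [pekivuzi] → [pekvzi]
  2 Intervocalic Voicing: no change — [pekvzi]
  result: [pekvzi]
Order 2 then 1:
  2 Intervocalic Voicing: [pekivuzi] → [pegivuzi]
  1 Syncope: [pegivuzi] → [pegvzi]
  result: [pegvzi]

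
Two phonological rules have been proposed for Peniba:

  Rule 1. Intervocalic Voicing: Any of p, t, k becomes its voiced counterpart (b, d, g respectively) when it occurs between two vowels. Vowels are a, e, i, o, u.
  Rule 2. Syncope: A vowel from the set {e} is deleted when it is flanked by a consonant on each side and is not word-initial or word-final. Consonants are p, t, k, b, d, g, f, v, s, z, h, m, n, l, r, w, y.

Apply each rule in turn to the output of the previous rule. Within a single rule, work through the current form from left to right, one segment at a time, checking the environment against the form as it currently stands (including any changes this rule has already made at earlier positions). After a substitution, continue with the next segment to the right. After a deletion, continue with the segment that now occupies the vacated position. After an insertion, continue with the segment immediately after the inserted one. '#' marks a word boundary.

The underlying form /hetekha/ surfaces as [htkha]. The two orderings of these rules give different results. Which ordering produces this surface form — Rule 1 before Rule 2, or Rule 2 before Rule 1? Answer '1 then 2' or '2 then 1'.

2 then 1

Order 1 then 2:
  1 Intervocalic Voicing: [hetekha] → [hedekha]
  2 Syncope: [hedekha] → [hdkha]
  result: [hdkha]
Order 2 then 1:
  2 Syncope: [hetekha] → [htkha]
  1 Intervocalic Voicing: no change — [htkha]
  result: [htkha]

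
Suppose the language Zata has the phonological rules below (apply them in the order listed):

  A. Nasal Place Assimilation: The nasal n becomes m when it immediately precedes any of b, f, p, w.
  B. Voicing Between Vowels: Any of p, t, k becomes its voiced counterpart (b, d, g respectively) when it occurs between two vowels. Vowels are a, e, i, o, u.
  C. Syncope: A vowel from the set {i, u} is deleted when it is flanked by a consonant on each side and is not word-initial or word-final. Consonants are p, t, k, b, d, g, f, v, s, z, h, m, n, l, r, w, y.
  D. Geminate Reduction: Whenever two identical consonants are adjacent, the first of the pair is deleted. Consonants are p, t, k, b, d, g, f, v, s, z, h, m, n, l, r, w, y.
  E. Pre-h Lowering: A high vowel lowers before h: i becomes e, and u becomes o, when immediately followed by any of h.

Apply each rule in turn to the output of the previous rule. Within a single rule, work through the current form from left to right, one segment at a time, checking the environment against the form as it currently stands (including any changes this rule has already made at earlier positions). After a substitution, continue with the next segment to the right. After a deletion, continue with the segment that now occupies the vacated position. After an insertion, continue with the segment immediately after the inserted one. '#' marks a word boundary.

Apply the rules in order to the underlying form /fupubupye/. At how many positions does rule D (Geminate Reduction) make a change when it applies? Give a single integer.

A Nasal Place Assimilation: no change — [fupubupye]
B Voicing Between Vowels: [fupubupye] → [fububupye]
C Syncope: [fububupye] → [fbbpye]
D Geminate Reduction: [fbbpye] → [fbpye]
E Pre-h Lowering: no change — [fbpye]
Rule D changed 1 position(s).

1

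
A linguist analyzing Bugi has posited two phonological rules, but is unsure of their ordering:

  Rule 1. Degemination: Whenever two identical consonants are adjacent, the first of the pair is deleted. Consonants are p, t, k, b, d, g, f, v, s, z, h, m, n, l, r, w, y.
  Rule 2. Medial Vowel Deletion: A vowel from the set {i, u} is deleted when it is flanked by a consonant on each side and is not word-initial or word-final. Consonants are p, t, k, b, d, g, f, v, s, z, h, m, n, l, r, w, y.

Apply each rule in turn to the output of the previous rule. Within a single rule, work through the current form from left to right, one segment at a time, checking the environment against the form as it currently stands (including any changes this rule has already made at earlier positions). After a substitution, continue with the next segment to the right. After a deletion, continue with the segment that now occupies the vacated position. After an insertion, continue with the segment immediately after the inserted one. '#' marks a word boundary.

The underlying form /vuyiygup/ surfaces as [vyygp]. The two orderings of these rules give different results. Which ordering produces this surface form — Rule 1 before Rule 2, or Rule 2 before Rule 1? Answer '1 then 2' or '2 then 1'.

Order 1 then 2:
  1 Degemination: no change — [vuyiygup]
  2 Medial Vowel Deletion: [vuyiygup] → [vyygp]
  result: [vyygp]
Order 2 then 1:
  2 Medial Vowel Deletion: [vuyiygup] → [vyygp]
  1 Degemination: [vyygp] → [vygp]
  result: [vygp]

1 then 2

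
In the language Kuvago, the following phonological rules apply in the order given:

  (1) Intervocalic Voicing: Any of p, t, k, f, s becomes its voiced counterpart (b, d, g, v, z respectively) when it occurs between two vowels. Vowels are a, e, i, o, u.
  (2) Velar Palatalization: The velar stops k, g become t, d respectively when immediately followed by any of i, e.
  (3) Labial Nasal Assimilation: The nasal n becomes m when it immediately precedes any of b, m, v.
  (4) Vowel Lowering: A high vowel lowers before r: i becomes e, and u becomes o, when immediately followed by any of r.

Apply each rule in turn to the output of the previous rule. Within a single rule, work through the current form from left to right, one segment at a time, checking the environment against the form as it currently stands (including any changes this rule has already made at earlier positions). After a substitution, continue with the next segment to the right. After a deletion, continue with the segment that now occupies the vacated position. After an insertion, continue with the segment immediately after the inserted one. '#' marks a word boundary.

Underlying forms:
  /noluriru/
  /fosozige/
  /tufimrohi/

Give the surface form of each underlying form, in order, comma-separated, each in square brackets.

[noloreru], [fozozide], [tuvimrohi]

/noluriru/:
  (1) Intervocalic Voicing: no change — [noluriru]
  (2) Velar Palatalization: no change — [noluriru]
  (3) Labial Nasal Assimilation: no change — [noluriru]
  (4) Vowel Lowering: [noluriru] → [noloreru]
/fosozige/:
  (1) Intervocalic Voicing: [fosozige] → [fozozige]
  (2) Velar Palatalization: [fozozige] → [fozozide]
  (3) Labial Nasal Assimilation: no change — [fozozide]
  (4) Vowel Lowering: no change — [fozozide]
/tufimrohi/:
  (1) Intervocalic Voicing: [tufimrohi] → [tuvimrohi]
  (2) Velar Palatalization: no change — [tuvimrohi]
  (3) Labial Nasal Assimilation: no change — [tuvimrohi]
  (4) Vowel Lowering: no change — [tuvimrohi]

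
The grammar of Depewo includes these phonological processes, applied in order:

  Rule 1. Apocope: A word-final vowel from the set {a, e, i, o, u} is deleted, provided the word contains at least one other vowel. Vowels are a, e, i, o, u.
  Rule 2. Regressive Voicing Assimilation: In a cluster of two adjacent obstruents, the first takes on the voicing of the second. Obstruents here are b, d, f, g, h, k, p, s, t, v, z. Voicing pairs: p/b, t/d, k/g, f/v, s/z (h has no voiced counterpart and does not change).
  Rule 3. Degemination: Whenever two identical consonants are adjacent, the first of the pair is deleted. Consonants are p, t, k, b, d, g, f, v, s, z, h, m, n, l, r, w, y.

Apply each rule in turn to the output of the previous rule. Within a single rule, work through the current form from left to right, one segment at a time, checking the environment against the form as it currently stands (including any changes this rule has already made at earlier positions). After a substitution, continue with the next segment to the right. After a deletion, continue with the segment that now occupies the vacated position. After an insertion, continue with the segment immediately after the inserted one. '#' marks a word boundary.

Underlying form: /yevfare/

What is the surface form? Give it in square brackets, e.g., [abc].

[yefar]

Rule 1 Apocope: [yevfare] → [yevfar]
Rule 2 Regressive Voicing Assimilation: [yevfar] → [yeffar]
Rule 3 Degemination: [yeffar] → [yefar]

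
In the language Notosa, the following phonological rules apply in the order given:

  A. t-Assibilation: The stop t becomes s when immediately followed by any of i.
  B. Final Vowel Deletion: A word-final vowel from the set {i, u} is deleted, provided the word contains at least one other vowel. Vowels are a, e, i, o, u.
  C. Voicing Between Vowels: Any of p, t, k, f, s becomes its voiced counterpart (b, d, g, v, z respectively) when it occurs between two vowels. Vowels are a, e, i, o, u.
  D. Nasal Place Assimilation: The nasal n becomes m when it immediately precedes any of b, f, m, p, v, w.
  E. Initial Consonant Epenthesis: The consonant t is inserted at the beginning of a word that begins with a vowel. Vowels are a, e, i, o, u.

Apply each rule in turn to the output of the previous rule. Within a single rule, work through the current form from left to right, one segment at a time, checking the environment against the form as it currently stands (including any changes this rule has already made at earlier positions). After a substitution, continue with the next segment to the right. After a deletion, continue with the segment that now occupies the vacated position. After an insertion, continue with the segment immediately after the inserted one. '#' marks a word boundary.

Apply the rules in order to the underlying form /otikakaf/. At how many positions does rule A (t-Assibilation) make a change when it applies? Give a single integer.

1

A t-Assibilation: [otikakaf] → [osikakaf]
B Final Vowel Deletion: no change — [osikakaf]
C Voicing Between Vowels: [osikakaf] → [ozigagaf]
D Nasal Place Assimilation: no change — [ozigagaf]
E Initial Consonant Epenthesis: [ozigagaf] → [tozigagaf]
Rule A changed 1 position(s).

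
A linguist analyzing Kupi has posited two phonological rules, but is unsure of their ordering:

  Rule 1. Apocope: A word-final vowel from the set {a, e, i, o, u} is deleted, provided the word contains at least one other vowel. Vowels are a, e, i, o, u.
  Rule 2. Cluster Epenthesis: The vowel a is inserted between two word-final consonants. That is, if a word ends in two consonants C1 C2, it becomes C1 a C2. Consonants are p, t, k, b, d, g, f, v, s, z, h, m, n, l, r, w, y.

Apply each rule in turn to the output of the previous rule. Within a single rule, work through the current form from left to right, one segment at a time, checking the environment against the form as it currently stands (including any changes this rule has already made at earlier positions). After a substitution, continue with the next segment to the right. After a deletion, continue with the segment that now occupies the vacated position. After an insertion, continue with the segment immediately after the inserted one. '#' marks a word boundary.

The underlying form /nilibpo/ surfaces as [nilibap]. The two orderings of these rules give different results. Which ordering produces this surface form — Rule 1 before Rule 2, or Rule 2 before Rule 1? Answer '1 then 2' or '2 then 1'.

1 then 2

Order 1 then 2:
  1 Apocope: [nilibpo] → [nilibp]
  2 Cluster Epenthesis: [nilibp] → [nilibap]
  result: [nilibap]
Order 2 then 1:
  2 Cluster Epenthesis: no change — [nilibpo]
  1 Apocope: [nilibpo] → [nilibp]
  result: [nilibp]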